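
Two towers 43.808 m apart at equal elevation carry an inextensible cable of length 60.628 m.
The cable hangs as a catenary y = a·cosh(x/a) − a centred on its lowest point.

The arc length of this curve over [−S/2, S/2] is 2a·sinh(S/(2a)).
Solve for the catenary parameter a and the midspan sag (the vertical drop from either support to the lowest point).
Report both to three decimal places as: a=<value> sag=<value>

a=15.199 sag=18.712

seed: a₀ = √(S³/(24(L−S))) = √(43.808³/(24·16.820)) = 14.431502
iter 1: u=1.517791  f(a)=+2.047e+00  f'(a)=-2.914e+00  a ← 14.431502 − (+2.047e+00/-2.914e+00) = 15.133992
iter 2: u=1.447338  f(a)=+1.590e-01  f'(a)=-2.478e+00  a ← 15.133992 − (+1.590e-01/-2.478e+00) = 15.198154
iter 3: u=1.441228  f(a)=+1.137e-03  f'(a)=-2.442e+00  a ← 15.198154 − (+1.137e-03/-2.442e+00) = 15.198620
iter 4: u=1.441183  f(a)=+5.908e-08  f'(a)=-2.442e+00  a ← 15.198620 − (+5.908e-08/-2.442e+00) = 15.198620
iter 5: u=1.441183  f(a)=+1.421e-14  f'(a)=-2.442e+00  a ← 15.198620 − (+1.421e-14/-2.442e+00) = 15.198620
converged: |Δa| < 1e-12 after 5 iterations
sag = a·(cosh(S/(2a)) − 1) = 15.198620·(cosh(1.441183) − 1) = 18.712096
T_max/T_min = cosh(S/(2a)) = 2.231171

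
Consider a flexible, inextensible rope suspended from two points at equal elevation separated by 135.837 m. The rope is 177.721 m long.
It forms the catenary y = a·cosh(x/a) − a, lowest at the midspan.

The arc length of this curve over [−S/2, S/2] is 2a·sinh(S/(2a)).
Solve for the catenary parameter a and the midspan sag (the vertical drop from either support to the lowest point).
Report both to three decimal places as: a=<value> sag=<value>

seed: a₀ = √(S³/(24(L−S))) = √(135.837³/(24·41.884)) = 49.934123
iter 1: u=1.360162  f(a)=+4.049e+00  f'(a)=-2.009e+00  a ← 49.934123 − (+4.049e+00/-2.009e+00) = 51.949638
iter 2: u=1.307391  f(a)=+2.581e-01  f'(a)=-1.760e+00  a ← 51.949638 − (+2.581e-01/-1.760e+00) = 52.096237
iter 3: u=1.303712  f(a)=+1.206e-03  f'(a)=-1.744e+00  a ← 52.096237 − (+1.206e-03/-1.744e+00) = 52.096929
iter 4: u=1.303695  f(a)=+2.662e-08  f'(a)=-1.744e+00  a ← 52.096929 − (+2.662e-08/-1.744e+00) = 52.096929
iter 5: u=1.303695  f(a)=-2.842e-14  f'(a)=-1.744e+00  a ← 52.096929 − (-2.842e-14/-1.744e+00) = 52.096929
converged: |Δa| < 1e-12 after 5 iterations
sag = a·(cosh(S/(2a)) − 1) = 52.096929·(cosh(1.303695) − 1) = 50.909277
T_max/T_min = cosh(S/(2a)) = 1.977203

a=52.097 sag=50.909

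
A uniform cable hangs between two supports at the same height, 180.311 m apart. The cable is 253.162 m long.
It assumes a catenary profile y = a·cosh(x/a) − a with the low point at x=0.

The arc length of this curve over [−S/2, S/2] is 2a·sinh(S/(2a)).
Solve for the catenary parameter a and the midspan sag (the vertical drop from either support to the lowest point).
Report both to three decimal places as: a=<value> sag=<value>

a=61.131 sag=79.438

seed: a₀ = √(S³/(24(L−S))) = √(180.311³/(24·72.851)) = 57.904185
iter 1: u=1.556977  f(a)=+9.357e+00  f'(a)=-3.181e+00  a ← 57.904185 − (+9.357e+00/-3.181e+00) = 60.845381
iter 2: u=1.481715  f(a)=+7.602e-01  f'(a)=-2.684e+00  a ← 60.845381 − (+7.602e-01/-2.684e+00) = 61.128649
iter 3: u=1.474849  f(a)=+5.998e-03  f'(a)=-2.642e+00  a ← 61.128649 − (+5.998e-03/-2.642e+00) = 61.130920
iter 4: u=1.474794  f(a)=+3.799e-07  f'(a)=-2.641e+00  a ← 61.130920 − (+3.799e-07/-2.641e+00) = 61.130920
iter 5: u=1.474794  f(a)=+2.842e-14  f'(a)=-2.641e+00  a ← 61.130920 − (+2.842e-14/-2.641e+00) = 61.130920
converged: |Δa| < 1e-12 after 5 iterations
sag = a·(cosh(S/(2a)) − 1) = 61.130920·(cosh(1.474794) − 1) = 79.438419
T_max/T_min = cosh(S/(2a)) = 2.299480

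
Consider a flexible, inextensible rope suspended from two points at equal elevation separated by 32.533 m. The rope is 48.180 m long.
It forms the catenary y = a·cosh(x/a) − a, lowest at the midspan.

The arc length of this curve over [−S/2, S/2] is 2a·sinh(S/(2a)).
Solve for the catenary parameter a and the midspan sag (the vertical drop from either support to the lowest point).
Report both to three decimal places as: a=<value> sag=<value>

a=10.202 sag=15.959

seed: a₀ = √(S³/(24(L−S))) = √(32.533³/(24·15.647)) = 9.575578
iter 1: u=1.698749  f(a)=+2.419e+00  f'(a)=-4.314e+00  a ← 9.575578 − (+2.419e+00/-4.314e+00) = 10.136380
iter 2: u=1.604764  f(a)=+2.288e-01  f'(a)=-3.533e+00  a ← 10.136380 − (+2.288e-01/-3.533e+00) = 10.201141
iter 3: u=1.594577  f(a)=+2.519e-03  f'(a)=-3.456e+00  a ← 10.201141 − (+2.519e-03/-3.456e+00) = 10.201870
iter 4: u=1.594463  f(a)=+3.127e-07  f'(a)=-3.455e+00  a ← 10.201870 − (+3.127e-07/-3.455e+00) = 10.201870
iter 5: u=1.594463  f(a)=+7.105e-15  f'(a)=-3.455e+00  a ← 10.201870 − (+7.105e-15/-3.455e+00) = 10.201870
converged: |Δa| < 1e-12 after 5 iterations
sag = a·(cosh(S/(2a)) − 1) = 10.201870·(cosh(1.594463) − 1) = 15.959289
T_max/T_min = cosh(S/(2a)) = 2.564349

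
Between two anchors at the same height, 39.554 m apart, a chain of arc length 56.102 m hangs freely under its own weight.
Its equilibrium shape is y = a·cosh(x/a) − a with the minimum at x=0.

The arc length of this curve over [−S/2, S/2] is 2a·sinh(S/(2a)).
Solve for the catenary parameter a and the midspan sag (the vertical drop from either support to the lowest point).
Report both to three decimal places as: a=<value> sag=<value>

seed: a₀ = √(S³/(24(L−S))) = √(39.554³/(24·16.548)) = 12.482663
iter 1: u=1.584357  f(a)=+2.205e+00  f'(a)=-3.379e+00  a ← 12.482663 − (+2.205e+00/-3.379e+00) = 13.135287
iter 2: u=1.505639  f(a)=+1.848e-01  f'(a)=-2.835e+00  a ← 13.135287 − (+1.848e-01/-2.835e+00) = 13.200464
iter 3: u=1.498205  f(a)=+1.559e-03  f'(a)=-2.787e+00  a ← 13.200464 − (+1.559e-03/-2.787e+00) = 13.201023
iter 4: u=1.498141  f(a)=+1.130e-07  f'(a)=-2.787e+00  a ← 13.201023 − (+1.130e-07/-2.787e+00) = 13.201023
iter 5: u=1.498141  f(a)=+0.000e+00  f'(a)=-2.787e+00  a ← 13.201023 − (+0.000e+00/-2.787e+00) = 13.201023
converged: |Δa| < 1e-12 after 5 iterations
sag = a·(cosh(S/(2a)) − 1) = 13.201023·(cosh(1.498141) − 1) = 17.801003
T_max/T_min = cosh(S/(2a)) = 2.348456

a=13.201 sag=17.801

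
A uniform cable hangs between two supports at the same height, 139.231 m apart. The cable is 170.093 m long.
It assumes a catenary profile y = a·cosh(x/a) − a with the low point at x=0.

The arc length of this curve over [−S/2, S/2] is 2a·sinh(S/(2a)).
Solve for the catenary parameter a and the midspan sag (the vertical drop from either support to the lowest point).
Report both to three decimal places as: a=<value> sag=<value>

seed: a₀ = √(S³/(24(L−S))) = √(139.231³/(24·30.862)) = 60.365147
iter 1: u=1.153240  f(a)=+2.118e+00  f'(a)=-1.165e+00  a ← 60.365147 − (+2.118e+00/-1.165e+00) = 62.183383
iter 2: u=1.119519  f(a)=+9.948e-02  f'(a)=-1.058e+00  a ← 62.183383 − (+9.948e-02/-1.058e+00) = 62.277411
iter 3: u=1.117829  f(a)=+2.433e-04  f'(a)=-1.053e+00  a ← 62.277411 − (+2.433e-04/-1.053e+00) = 62.277642
iter 4: u=1.117825  f(a)=+1.463e-09  f'(a)=-1.053e+00  a ← 62.277642 − (+1.463e-09/-1.053e+00) = 62.277642
iter 5: u=1.117825  f(a)=+0.000e+00  f'(a)=-1.053e+00  a ← 62.277642 − (+0.000e+00/-1.053e+00) = 62.277642
converged: |Δa| < 1e-12 after 5 iterations
sag = a·(cosh(S/(2a)) − 1) = 62.277642·(cosh(1.117825) − 1) = 43.133040
T_max/T_min = cosh(S/(2a)) = 1.692593

a=62.278 sag=43.133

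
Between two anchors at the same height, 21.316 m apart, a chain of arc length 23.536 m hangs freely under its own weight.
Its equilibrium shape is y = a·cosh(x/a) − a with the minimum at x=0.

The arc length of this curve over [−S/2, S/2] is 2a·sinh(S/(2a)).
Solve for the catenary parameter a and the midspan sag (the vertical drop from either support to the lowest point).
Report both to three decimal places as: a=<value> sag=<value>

seed: a₀ = √(S³/(24(L−S))) = √(21.316³/(24·2.220)) = 13.482687
iter 1: u=0.790495  f(a)=+7.040e-02  f'(a)=-3.504e-01  a ← 13.482687 − (+7.040e-02/-3.504e-01) = 13.683635
iter 2: u=0.778887  f(a)=+1.605e-03  f'(a)=-3.345e-01  a ← 13.683635 − (+1.605e-03/-3.345e-01) = 13.688432
iter 3: u=0.778614  f(a)=+8.771e-07  f'(a)=-3.342e-01  a ← 13.688432 − (+8.771e-07/-3.342e-01) = 13.688435
iter 4: u=0.778613  f(a)=+2.629e-13  f'(a)=-3.342e-01  a ← 13.688435 − (+2.629e-13/-3.342e-01) = 13.688435
converged: |Δa| < 1e-12 after 4 iterations
sag = a·(cosh(S/(2a)) − 1) = 13.688435·(cosh(0.778613) − 1) = 4.363132
T_max/T_min = cosh(S/(2a)) = 1.318746

a=13.688 sag=4.363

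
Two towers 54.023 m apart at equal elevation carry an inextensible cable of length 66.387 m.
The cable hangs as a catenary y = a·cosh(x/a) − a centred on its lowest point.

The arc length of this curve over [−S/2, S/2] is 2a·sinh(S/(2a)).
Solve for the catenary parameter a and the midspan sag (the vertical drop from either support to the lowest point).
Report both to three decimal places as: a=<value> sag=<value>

seed: a₀ = √(S³/(24(L−S))) = √(54.023³/(24·12.364)) = 23.050637
iter 1: u=1.171833  f(a)=+8.772e-01  f'(a)=-1.227e+00  a ← 23.050637 − (+8.772e-01/-1.227e+00) = 23.765264
iter 2: u=1.136596  f(a)=+4.245e-02  f'(a)=-1.111e+00  a ← 23.765264 − (+4.245e-02/-1.111e+00) = 23.803459
iter 3: u=1.134772  f(a)=+1.106e-04  f'(a)=-1.106e+00  a ← 23.803459 − (+1.106e-04/-1.106e+00) = 23.803559
iter 4: u=1.134767  f(a)=+7.546e-10  f'(a)=-1.106e+00  a ← 23.803559 − (+7.546e-10/-1.106e+00) = 23.803559
iter 5: u=1.134767  f(a)=+0.000e+00  f'(a)=-1.106e+00  a ← 23.803559 − (+0.000e+00/-1.106e+00) = 23.803559
converged: |Δa| < 1e-12 after 5 iterations
sag = a·(cosh(S/(2a)) − 1) = 23.803559·(cosh(1.134767) − 1) = 17.042712
T_max/T_min = cosh(S/(2a)) = 1.715973

a=23.804 sag=17.043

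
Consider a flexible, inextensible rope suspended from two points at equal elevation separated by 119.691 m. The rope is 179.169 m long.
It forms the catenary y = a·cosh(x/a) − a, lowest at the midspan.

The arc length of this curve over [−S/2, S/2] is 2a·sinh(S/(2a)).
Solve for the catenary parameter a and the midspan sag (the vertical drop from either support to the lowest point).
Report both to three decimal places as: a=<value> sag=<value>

seed: a₀ = √(S³/(24(L−S))) = √(119.691³/(24·59.478)) = 34.658395
iter 1: u=1.726725  f(a)=+9.523e+00  f'(a)=-4.571e+00  a ← 34.658395 − (+9.523e+00/-4.571e+00) = 36.741878
iter 2: u=1.628809  f(a)=+9.263e-01  f'(a)=-3.721e+00  a ← 36.741878 − (+9.263e-01/-3.721e+00) = 36.990808
iter 3: u=1.617848  f(a)=+1.085e-02  f'(a)=-3.635e+00  a ← 36.990808 − (+1.085e-02/-3.635e+00) = 36.993793
iter 4: u=1.617717  f(a)=+1.527e-06  f'(a)=-3.633e+00  a ← 36.993793 − (+1.527e-06/-3.633e+00) = 36.993794
iter 5: u=1.617717  f(a)=+5.684e-14  f'(a)=-3.633e+00  a ← 36.993794 − (+5.684e-14/-3.633e+00) = 36.993794
converged: |Δa| < 1e-12 after 5 iterations
sag = a·(cosh(S/(2a)) − 1) = 36.993794·(cosh(1.617717) − 1) = 59.928461
T_max/T_min = cosh(S/(2a)) = 2.619960

a=36.994 sag=59.928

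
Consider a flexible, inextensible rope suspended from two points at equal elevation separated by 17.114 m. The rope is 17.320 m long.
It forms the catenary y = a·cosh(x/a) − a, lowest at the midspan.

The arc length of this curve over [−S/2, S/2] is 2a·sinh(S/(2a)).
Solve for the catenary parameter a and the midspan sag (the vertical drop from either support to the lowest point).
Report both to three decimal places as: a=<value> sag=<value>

seed: a₀ = √(S³/(24(L−S))) = √(17.114³/(24·0.206)) = 31.841100
iter 1: u=0.268741  f(a)=+7.452e-04  f'(a)=-1.303e-02  a ← 31.841100 − (+7.452e-04/-1.303e-02) = 31.898275
iter 2: u=0.268259  f(a)=+2.012e-06  f'(a)=-1.296e-02  a ← 31.898275 − (+2.012e-06/-1.296e-02) = 31.898430
iter 3: u=0.268258  f(a)=+1.475e-11  f'(a)=-1.296e-02  a ← 31.898430 − (+1.475e-11/-1.296e-02) = 31.898430
iter 4: u=0.268258  f(a)=+3.553e-15  f'(a)=-1.296e-02  a ← 31.898430 − (+3.553e-15/-1.296e-02) = 31.898430
converged: |Δa| < 1e-12 after 4 iterations
sag = a·(cosh(S/(2a)) − 1) = 31.898430·(cosh(0.268258) − 1) = 1.154640
T_max/T_min = cosh(S/(2a)) = 1.036197

a=31.898 sag=1.155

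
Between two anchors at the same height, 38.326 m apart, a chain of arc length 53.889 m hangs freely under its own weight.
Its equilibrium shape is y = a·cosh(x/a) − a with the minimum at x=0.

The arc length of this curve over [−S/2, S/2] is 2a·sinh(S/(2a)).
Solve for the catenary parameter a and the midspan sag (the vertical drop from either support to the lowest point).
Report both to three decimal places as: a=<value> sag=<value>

a=12.964 sag=16.937

seed: a₀ = √(S³/(24(L−S))) = √(38.326³/(24·15.563)) = 12.276879
iter 1: u=1.560902  f(a)=+2.010e+00  f'(a)=-3.209e+00  a ← 12.276879 − (+2.010e+00/-3.209e+00) = 12.903086
iter 2: u=1.485149  f(a)=+1.640e-01  f'(a)=-2.705e+00  a ← 12.903086 − (+1.640e-01/-2.705e+00) = 12.963713
iter 3: u=1.478203  f(a)=+1.307e-03  f'(a)=-2.662e+00  a ← 12.963713 − (+1.307e-03/-2.662e+00) = 12.964204
iter 4: u=1.478147  f(a)=+8.439e-08  f'(a)=-2.662e+00  a ← 12.964204 − (+8.439e-08/-2.662e+00) = 12.964204
iter 5: u=1.478147  f(a)=+0.000e+00  f'(a)=-2.662e+00  a ← 12.964204 − (+0.000e+00/-2.662e+00) = 12.964204
converged: |Δa| < 1e-12 after 5 iterations
sag = a·(cosh(S/(2a)) − 1) = 12.964204·(cosh(1.478147) − 1) = 16.936911
T_max/T_min = cosh(S/(2a)) = 2.306437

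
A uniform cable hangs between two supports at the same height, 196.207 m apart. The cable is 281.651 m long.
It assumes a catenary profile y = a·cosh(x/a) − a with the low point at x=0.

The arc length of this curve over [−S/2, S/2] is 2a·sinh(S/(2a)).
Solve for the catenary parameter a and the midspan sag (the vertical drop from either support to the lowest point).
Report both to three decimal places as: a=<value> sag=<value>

a=64.315 sag=90.502

seed: a₀ = √(S³/(24(L−S))) = √(196.207³/(24·85.444)) = 60.691146
iter 1: u=1.616438  f(a)=+1.188e+01  f'(a)=-3.623e+00  a ← 60.691146 − (+1.188e+01/-3.623e+00) = 63.970581
iter 2: u=1.533572  f(a)=+1.031e+00  f'(a)=-3.020e+00  a ← 63.970581 − (+1.031e+00/-3.020e+00) = 64.312059
iter 3: u=1.525429  f(a)=+9.394e-03  f'(a)=-2.965e+00  a ← 64.312059 − (+9.394e-03/-2.965e+00) = 64.315227
iter 4: u=1.525354  f(a)=+7.953e-07  f'(a)=-2.964e+00  a ← 64.315227 − (+7.953e-07/-2.964e+00) = 64.315227
iter 5: u=1.525354  f(a)=-5.684e-14  f'(a)=-2.964e+00  a ← 64.315227 − (-5.684e-14/-2.964e+00) = 64.315227
converged: |Δa| < 1e-12 after 5 iterations
sag = a·(cosh(S/(2a)) − 1) = 64.315227·(cosh(1.525354) − 1) = 90.501664
T_max/T_min = cosh(S/(2a)) = 2.407158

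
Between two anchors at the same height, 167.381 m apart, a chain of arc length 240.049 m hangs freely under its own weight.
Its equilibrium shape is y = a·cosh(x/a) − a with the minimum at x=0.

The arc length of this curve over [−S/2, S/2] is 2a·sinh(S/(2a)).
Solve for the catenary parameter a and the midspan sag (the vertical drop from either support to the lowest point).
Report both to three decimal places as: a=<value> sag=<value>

a=54.942 sag=77.060

seed: a₀ = √(S³/(24(L−S))) = √(167.381³/(24·72.668)) = 51.853970
iter 1: u=1.613965  f(a)=+1.007e+01  f'(a)=-3.604e+00  a ← 51.853970 − (+1.007e+01/-3.604e+00) = 54.648869
iter 2: u=1.531422  f(a)=+8.718e-01  f'(a)=-3.005e+00  a ← 54.648869 − (+8.718e-01/-3.005e+00) = 54.938966
iter 3: u=1.523336  f(a)=+7.895e-03  f'(a)=-2.951e+00  a ← 54.938966 − (+7.895e-03/-2.951e+00) = 54.941642
iter 4: u=1.523262  f(a)=+6.606e-07  f'(a)=-2.950e+00  a ← 54.941642 − (+6.606e-07/-2.950e+00) = 54.941642
iter 5: u=1.523262  f(a)=+0.000e+00  f'(a)=-2.950e+00  a ← 54.941642 − (+0.000e+00/-2.950e+00) = 54.941642
converged: |Δa| < 1e-12 after 5 iterations
sag = a·(cosh(S/(2a)) − 1) = 54.941642·(cosh(1.523262) − 1) = 77.060118
T_max/T_min = cosh(S/(2a)) = 2.402581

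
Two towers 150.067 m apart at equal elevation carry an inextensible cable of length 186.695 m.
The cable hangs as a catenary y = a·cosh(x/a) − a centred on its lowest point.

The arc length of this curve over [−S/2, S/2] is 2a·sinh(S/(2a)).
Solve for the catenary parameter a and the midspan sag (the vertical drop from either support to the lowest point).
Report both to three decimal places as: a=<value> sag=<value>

a=64.157 sag=49.112

seed: a₀ = √(S³/(24(L−S))) = √(150.067³/(24·36.628)) = 62.003410
iter 1: u=1.210151  f(a)=+2.777e+00  f'(a)=-1.364e+00  a ← 62.003410 − (+2.777e+00/-1.364e+00) = 64.039966
iter 2: u=1.171667  f(a)=+1.427e-01  f'(a)=-1.227e+00  a ← 64.039966 − (+1.427e-01/-1.227e+00) = 64.156284
iter 3: u=1.169542  f(a)=+4.220e-04  f'(a)=-1.220e+00  a ← 64.156284 − (+4.220e-04/-1.220e+00) = 64.156630
iter 4: u=1.169536  f(a)=+3.713e-09  f'(a)=-1.220e+00  a ← 64.156630 − (+3.713e-09/-1.220e+00) = 64.156630
iter 5: u=1.169536  f(a)=+0.000e+00  f'(a)=-1.220e+00  a ← 64.156630 − (+0.000e+00/-1.220e+00) = 64.156630
converged: |Δa| < 1e-12 after 5 iterations
sag = a·(cosh(S/(2a)) − 1) = 64.156630·(cosh(1.169536) − 1) = 49.112205
T_max/T_min = cosh(S/(2a)) = 1.765505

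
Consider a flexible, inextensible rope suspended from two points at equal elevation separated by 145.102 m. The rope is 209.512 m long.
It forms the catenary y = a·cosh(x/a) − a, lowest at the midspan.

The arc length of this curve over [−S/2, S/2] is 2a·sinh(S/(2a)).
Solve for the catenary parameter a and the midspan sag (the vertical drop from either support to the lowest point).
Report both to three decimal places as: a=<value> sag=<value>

seed: a₀ = √(S³/(24(L−S))) = √(145.102³/(24·64.410)) = 44.455738
iter 1: u=1.631983  f(a)=+9.142e+00  f'(a)=-3.747e+00  a ← 44.455738 − (+9.142e+00/-3.747e+00) = 46.895778
iter 2: u=1.547069  f(a)=+8.066e-01  f'(a)=-3.112e+00  a ← 46.895778 − (+8.066e-01/-3.112e+00) = 47.154968
iter 3: u=1.538565  f(a)=+7.622e-03  f'(a)=-3.054e+00  a ← 47.154968 − (+7.622e-03/-3.054e+00) = 47.157464
iter 4: u=1.538484  f(a)=+6.949e-07  f'(a)=-3.053e+00  a ← 47.157464 − (+6.949e-07/-3.053e+00) = 47.157464
iter 5: u=1.538484  f(a)=+0.000e+00  f'(a)=-3.053e+00  a ← 47.157464 − (+0.000e+00/-3.053e+00) = 47.157464
converged: |Δa| < 1e-12 after 5 iterations
sag = a·(cosh(S/(2a)) − 1) = 47.157464·(cosh(1.538484) − 1) = 67.723544
T_max/T_min = cosh(S/(2a)) = 2.436115

a=47.157 sag=67.724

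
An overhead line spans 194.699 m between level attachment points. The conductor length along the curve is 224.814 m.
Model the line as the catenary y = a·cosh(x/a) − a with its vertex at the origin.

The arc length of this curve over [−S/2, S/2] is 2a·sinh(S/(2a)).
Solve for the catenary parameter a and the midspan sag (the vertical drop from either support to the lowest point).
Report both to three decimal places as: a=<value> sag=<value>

seed: a₀ = √(S³/(24(L−S))) = √(194.699³/(24·30.115)) = 101.052841
iter 1: u=0.963352  f(a)=+1.429e+00  f'(a)=-6.532e-01  a ← 101.052841 − (+1.429e+00/-6.532e-01) = 103.240040
iter 2: u=0.942943  f(a)=+4.770e-02  f'(a)=-6.102e-01  a ← 103.240040 − (+4.770e-02/-6.102e-01) = 103.318208
iter 3: u=0.942230  f(a)=+5.725e-05  f'(a)=-6.088e-01  a ← 103.318208 − (+5.725e-05/-6.088e-01) = 103.318302
iter 4: u=0.942229  f(a)=+8.262e-11  f'(a)=-6.088e-01  a ← 103.318302 − (+8.262e-11/-6.088e-01) = 103.318302
iter 5: u=0.942229  f(a)=+0.000e+00  f'(a)=-6.088e-01  a ← 103.318302 − (+0.000e+00/-6.088e-01) = 103.318302
converged: |Δa| < 1e-12 after 5 iterations
sag = a·(cosh(S/(2a)) − 1) = 103.318302·(cosh(0.942229) − 1) = 49.357843
T_max/T_min = cosh(S/(2a)) = 1.477726

a=103.318 sag=49.358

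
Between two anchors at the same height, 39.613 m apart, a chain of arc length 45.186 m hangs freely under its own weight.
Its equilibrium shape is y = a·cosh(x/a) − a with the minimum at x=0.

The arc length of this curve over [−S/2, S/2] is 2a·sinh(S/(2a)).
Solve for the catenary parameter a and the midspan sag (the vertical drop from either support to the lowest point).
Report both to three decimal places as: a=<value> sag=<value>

seed: a₀ = √(S³/(24(L−S))) = √(39.613³/(24·5.573)) = 21.557900
iter 1: u=0.918758  f(a)=+2.400e-01  f'(a)=-5.620e-01  a ← 21.557900 − (+2.400e-01/-5.620e-01) = 21.984936
iter 2: u=0.900912  f(a)=+7.317e-03  f'(a)=-5.282e-01  a ← 21.984936 − (+7.317e-03/-5.282e-01) = 21.998787
iter 3: u=0.900345  f(a)=+7.274e-06  f'(a)=-5.272e-01  a ← 21.998787 − (+7.274e-06/-5.272e-01) = 21.998801
iter 4: u=0.900345  f(a)=+7.212e-12  f'(a)=-5.272e-01  a ← 21.998801 − (+7.212e-12/-5.272e-01) = 21.998801
converged: |Δa| < 1e-12 after 4 iterations
sag = a·(cosh(S/(2a)) − 1) = 21.998801·(cosh(0.900345) − 1) = 9.535163
T_max/T_min = cosh(S/(2a)) = 1.433440

a=21.999 sag=9.535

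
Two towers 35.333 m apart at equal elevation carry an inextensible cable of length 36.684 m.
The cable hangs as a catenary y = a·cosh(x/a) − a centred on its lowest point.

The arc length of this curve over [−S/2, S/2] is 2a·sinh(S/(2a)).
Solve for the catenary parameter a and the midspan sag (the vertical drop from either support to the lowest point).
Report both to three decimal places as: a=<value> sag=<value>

seed: a₀ = √(S³/(24(L−S))) = √(35.333³/(24·1.351)) = 36.883954
iter 1: u=0.478975  f(a)=+1.558e-02  f'(a)=-7.495e-02  a ← 36.883954 − (+1.558e-02/-7.495e-02) = 37.091850
iter 2: u=0.476291  f(a)=+1.327e-04  f'(a)=-7.368e-02  a ← 37.091850 − (+1.327e-04/-7.368e-02) = 37.093652
iter 3: u=0.476267  f(a)=+9.814e-09  f'(a)=-7.367e-02  a ← 37.093652 − (+9.814e-09/-7.367e-02) = 37.093652
iter 4: u=0.476267  f(a)=-7.105e-15  f'(a)=-7.367e-02  a ← 37.093652 − (-7.105e-15/-7.367e-02) = 37.093652
converged: |Δa| < 1e-12 after 4 iterations
sag = a·(cosh(S/(2a)) − 1) = 37.093652·(cosh(0.476267) − 1) = 4.287116
T_max/T_min = cosh(S/(2a)) = 1.115575

a=37.094 sag=4.287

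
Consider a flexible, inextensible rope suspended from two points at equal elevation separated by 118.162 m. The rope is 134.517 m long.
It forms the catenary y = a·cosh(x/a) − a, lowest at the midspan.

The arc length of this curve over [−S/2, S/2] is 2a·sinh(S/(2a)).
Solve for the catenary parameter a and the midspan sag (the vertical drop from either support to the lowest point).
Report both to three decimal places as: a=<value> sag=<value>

seed: a₀ = √(S³/(24(L−S))) = √(118.162³/(24·16.355)) = 64.831468
iter 1: u=0.911301  f(a)=+6.927e-01  f'(a)=-5.477e-01  a ← 64.831468 − (+6.927e-01/-5.477e-01) = 66.096210
iter 2: u=0.893864  f(a)=+2.079e-02  f'(a)=-5.153e-01  a ← 66.096210 − (+2.079e-02/-5.153e-01) = 66.136557
iter 3: u=0.893318  f(a)=+2.001e-05  f'(a)=-5.143e-01  a ← 66.136557 − (+2.001e-05/-5.143e-01) = 66.136596
iter 4: u=0.893318  f(a)=+1.859e-11  f'(a)=-5.143e-01  a ← 66.136596 − (+1.859e-11/-5.143e-01) = 66.136596
converged: |Δa| < 1e-12 after 4 iterations
sag = a·(cosh(S/(2a)) − 1) = 66.136596·(cosh(0.893318) − 1) = 28.191317
T_max/T_min = cosh(S/(2a)) = 1.426259

a=66.137 sag=28.191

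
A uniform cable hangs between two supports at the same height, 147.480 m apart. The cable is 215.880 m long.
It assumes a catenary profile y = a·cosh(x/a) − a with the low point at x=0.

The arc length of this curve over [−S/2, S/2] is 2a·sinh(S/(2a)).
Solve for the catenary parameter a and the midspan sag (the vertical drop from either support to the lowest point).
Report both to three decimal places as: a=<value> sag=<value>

seed: a₀ = √(S³/(24(L−S))) = √(147.480³/(24·68.400)) = 44.204453
iter 1: u=1.668158  f(a)=+1.017e+01  f'(a)=-4.046e+00  a ← 44.204453 − (+1.017e+01/-4.046e+00) = 46.718660
iter 2: u=1.578384  f(a)=+9.324e-01  f'(a)=-3.335e+00  a ← 46.718660 − (+9.324e-01/-3.335e+00) = 46.998209
iter 3: u=1.568996  f(a)=+9.580e-03  f'(a)=-3.267e+00  a ← 46.998209 − (+9.580e-03/-3.267e+00) = 47.001141
iter 4: u=1.568898  f(a)=+1.034e-06  f'(a)=-3.267e+00  a ← 47.001141 − (+1.034e-06/-3.267e+00) = 47.001142
iter 5: u=1.568898  f(a)=+5.684e-14  f'(a)=-3.267e+00  a ← 47.001142 − (+5.684e-14/-3.267e+00) = 47.001142
converged: |Δa| < 1e-12 after 5 iterations
sag = a·(cosh(S/(2a)) − 1) = 47.001142·(cosh(1.568898) − 1) = 70.728001
T_max/T_min = cosh(S/(2a)) = 2.504815

a=47.001 sag=70.728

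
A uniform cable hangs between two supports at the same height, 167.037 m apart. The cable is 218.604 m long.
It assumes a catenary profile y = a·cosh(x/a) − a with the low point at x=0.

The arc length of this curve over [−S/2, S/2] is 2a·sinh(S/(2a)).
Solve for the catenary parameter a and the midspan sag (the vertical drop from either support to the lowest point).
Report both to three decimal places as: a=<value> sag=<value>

a=64.027 sag=62.647

seed: a₀ = √(S³/(24(L−S))) = √(167.037³/(24·51.567)) = 61.365951
iter 1: u=1.360991  f(a)=+4.992e+00  f'(a)=-2.013e+00  a ← 61.365951 − (+4.992e+00/-2.013e+00) = 63.845516
iter 2: u=1.308134  f(a)=+3.185e-01  f'(a)=-1.764e+00  a ← 63.845516 − (+3.185e-01/-1.764e+00) = 64.026096
iter 3: u=1.304445  f(a)=+1.492e-03  f'(a)=-1.747e+00  a ← 64.026096 − (+1.492e-03/-1.747e+00) = 64.026950
iter 4: u=1.304427  f(a)=+3.308e-08  f'(a)=-1.747e+00  a ← 64.026950 − (+3.308e-08/-1.747e+00) = 64.026950
iter 5: u=1.304427  f(a)=+0.000e+00  f'(a)=-1.747e+00  a ← 64.026950 − (+0.000e+00/-1.747e+00) = 64.026950
converged: |Δa| < 1e-12 after 5 iterations
sag = a·(cosh(S/(2a)) − 1) = 64.026950·(cosh(1.304427) − 1) = 62.647347
T_max/T_min = cosh(S/(2a)) = 1.978453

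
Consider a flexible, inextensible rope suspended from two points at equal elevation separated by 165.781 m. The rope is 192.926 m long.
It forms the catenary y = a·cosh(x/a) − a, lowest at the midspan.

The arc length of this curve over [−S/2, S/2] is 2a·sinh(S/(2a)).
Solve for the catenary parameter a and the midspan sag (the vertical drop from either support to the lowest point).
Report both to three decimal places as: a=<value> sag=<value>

a=85.609 sag=43.364

seed: a₀ = √(S³/(24(L−S))) = √(165.781³/(24·27.145)) = 83.627977
iter 1: u=0.991181  f(a)=+1.365e+00  f'(a)=-7.152e-01  a ← 83.627977 − (+1.365e+00/-7.152e-01) = 85.536474
iter 2: u=0.969066  f(a)=+4.813e-02  f'(a)=-6.656e-01  a ← 85.536474 − (+4.813e-02/-6.656e-01) = 85.608777
iter 3: u=0.968248  f(a)=+6.467e-05  f'(a)=-6.638e-01  a ← 85.608777 − (+6.467e-05/-6.638e-01) = 85.608875
iter 4: u=0.968247  f(a)=+1.171e-10  f'(a)=-6.638e-01  a ← 85.608875 − (+1.171e-10/-6.638e-01) = 85.608875
iter 5: u=0.968247  f(a)=-2.842e-14  f'(a)=-6.638e-01  a ← 85.608875 − (-2.842e-14/-6.638e-01) = 85.608875
converged: |Δa| < 1e-12 after 5 iterations
sag = a·(cosh(S/(2a)) − 1) = 85.608875·(cosh(0.968247) − 1) = 43.363951
T_max/T_min = cosh(S/(2a)) = 1.506536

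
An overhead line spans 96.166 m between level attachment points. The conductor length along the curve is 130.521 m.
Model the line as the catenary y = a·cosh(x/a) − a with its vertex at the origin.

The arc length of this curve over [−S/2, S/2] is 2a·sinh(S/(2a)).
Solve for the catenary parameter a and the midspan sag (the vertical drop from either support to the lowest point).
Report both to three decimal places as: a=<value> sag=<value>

seed: a₀ = √(S³/(24(L−S))) = √(96.166³/(24·34.355)) = 32.842161
iter 1: u=1.464063  f(a)=+3.876e+00  f'(a)=-2.576e+00  a ← 32.842161 − (+3.876e+00/-2.576e+00) = 34.346483
iter 2: u=1.399940  f(a)=+2.822e-01  f'(a)=-2.214e+00  a ← 34.346483 − (+2.822e-01/-2.214e+00) = 34.473962
iter 3: u=1.394763  f(a)=+1.756e-03  f'(a)=-2.186e+00  a ← 34.473962 − (+1.756e-03/-2.186e+00) = 34.474766
iter 4: u=1.394730  f(a)=+6.890e-08  f'(a)=-2.186e+00  a ← 34.474766 − (+6.890e-08/-2.186e+00) = 34.474766
iter 5: u=1.394730  f(a)=-2.842e-14  f'(a)=-2.186e+00  a ← 34.474766 − (-2.842e-14/-2.186e+00) = 34.474766
converged: |Δa| < 1e-12 after 5 iterations
sag = a·(cosh(S/(2a)) − 1) = 34.474766·(cosh(1.394730) − 1) = 39.332025
T_max/T_min = cosh(S/(2a)) = 2.140893

a=34.475 sag=39.332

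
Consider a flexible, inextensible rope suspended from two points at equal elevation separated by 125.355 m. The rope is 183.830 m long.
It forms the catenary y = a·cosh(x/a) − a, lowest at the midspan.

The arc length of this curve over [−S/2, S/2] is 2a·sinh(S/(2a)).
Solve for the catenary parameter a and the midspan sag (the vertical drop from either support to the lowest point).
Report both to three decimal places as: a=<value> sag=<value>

a=39.847 sag=60.333

seed: a₀ = √(S³/(24(L−S))) = √(125.355³/(24·58.475)) = 37.464657
iter 1: u=1.672977  f(a)=+8.750e+00  f'(a)=-4.087e+00  a ← 37.464657 − (+8.750e+00/-4.087e+00) = 39.605481
iter 2: u=1.582546  f(a)=+8.061e-01  f'(a)=-3.366e+00  a ← 39.605481 − (+8.061e-01/-3.366e+00) = 39.844950
iter 3: u=1.573035  f(a)=+8.373e-03  f'(a)=-3.296e+00  a ← 39.844950 − (+8.373e-03/-3.296e+00) = 39.847489
iter 4: u=1.572935  f(a)=+9.242e-07  f'(a)=-3.296e+00  a ← 39.847489 − (+9.242e-07/-3.296e+00) = 39.847490
iter 5: u=1.572935  f(a)=+2.842e-14  f'(a)=-3.296e+00  a ← 39.847490 − (+2.842e-14/-3.296e+00) = 39.847490
converged: |Δa| < 1e-12 after 5 iterations
sag = a·(cosh(S/(2a)) − 1) = 39.847490·(cosh(1.572935) − 1) = 60.333295
T_max/T_min = cosh(S/(2a)) = 2.514105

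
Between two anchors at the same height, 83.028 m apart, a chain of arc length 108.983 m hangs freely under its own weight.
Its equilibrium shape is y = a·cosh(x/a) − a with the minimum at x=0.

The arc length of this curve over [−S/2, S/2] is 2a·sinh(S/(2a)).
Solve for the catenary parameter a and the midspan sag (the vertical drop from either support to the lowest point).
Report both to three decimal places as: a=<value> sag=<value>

seed: a₀ = √(S³/(24(L−S))) = √(83.028³/(24·25.955)) = 30.312428
iter 1: u=1.369537  f(a)=+2.546e+00  f'(a)=-2.056e+00  a ← 30.312428 − (+2.546e+00/-2.056e+00) = 31.550613
iter 2: u=1.315791  f(a)=+1.643e-01  f'(a)=-1.798e+00  a ← 31.550613 − (+1.643e-01/-1.798e+00) = 31.641965
iter 3: u=1.311992  f(a)=+7.886e-04  f'(a)=-1.781e+00  a ← 31.641965 − (+7.886e-04/-1.781e+00) = 31.642408
iter 4: u=1.311973  f(a)=+1.837e-08  f'(a)=-1.781e+00  a ← 31.642408 − (+1.837e-08/-1.781e+00) = 31.642408
iter 5: u=1.311973  f(a)=+0.000e+00  f'(a)=-1.781e+00  a ← 31.642408 − (+0.000e+00/-1.781e+00) = 31.642408
converged: |Δa| < 1e-12 after 5 iterations
sag = a·(cosh(S/(2a)) − 1) = 31.642408·(cosh(1.311973) − 1) = 31.370016
T_max/T_min = cosh(S/(2a)) = 1.991392

a=31.642 sag=31.370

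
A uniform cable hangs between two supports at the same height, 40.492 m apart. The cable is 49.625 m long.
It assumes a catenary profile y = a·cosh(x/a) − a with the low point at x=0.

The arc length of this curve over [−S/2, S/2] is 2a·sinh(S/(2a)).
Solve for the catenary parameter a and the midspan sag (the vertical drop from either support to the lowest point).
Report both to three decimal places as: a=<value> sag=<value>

a=17.964 sag=12.669

seed: a₀ = √(S³/(24(L−S))) = √(40.492³/(24·9.133)) = 17.403696
iter 1: u=1.163316  f(a)=+6.383e-01  f'(a)=-1.199e+00  a ← 17.403696 − (+6.383e-01/-1.199e+00) = 17.936206
iter 2: u=1.128778  f(a)=+3.047e-02  f'(a)=-1.087e+00  a ← 17.936206 − (+3.047e-02/-1.087e+00) = 17.964242
iter 3: u=1.127017  f(a)=+7.711e-05  f'(a)=-1.081e+00  a ← 17.964242 − (+7.711e-05/-1.081e+00) = 17.964313
iter 4: u=1.127012  f(a)=+4.968e-10  f'(a)=-1.081e+00  a ← 17.964313 − (+4.968e-10/-1.081e+00) = 17.964313
iter 5: u=1.127012  f(a)=+1.421e-14  f'(a)=-1.081e+00  a ← 17.964313 − (+1.421e-14/-1.081e+00) = 17.964313
converged: |Δa| < 1e-12 after 5 iterations
sag = a·(cosh(S/(2a)) − 1) = 17.964313·(cosh(1.127012) − 1) = 12.668622
T_max/T_min = cosh(S/(2a)) = 1.705210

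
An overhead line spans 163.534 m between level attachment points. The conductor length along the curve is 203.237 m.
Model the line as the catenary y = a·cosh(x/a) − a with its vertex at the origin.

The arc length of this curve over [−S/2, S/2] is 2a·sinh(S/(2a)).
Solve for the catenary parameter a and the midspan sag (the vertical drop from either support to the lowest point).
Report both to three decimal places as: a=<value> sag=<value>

seed: a₀ = √(S³/(24(L−S))) = √(163.534³/(24·39.703)) = 67.747739
iter 1: u=1.206933  f(a)=+2.994e+00  f'(a)=-1.352e+00  a ← 67.747739 − (+2.994e+00/-1.352e+00) = 69.962396
iter 2: u=1.168728  f(a)=+1.531e-01  f'(a)=-1.217e+00  a ← 69.962396 − (+1.531e-01/-1.217e+00) = 70.088193
iter 3: u=1.166630  f(a)=+4.479e-04  f'(a)=-1.210e+00  a ← 70.088193 − (+4.479e-04/-1.210e+00) = 70.088563
iter 4: u=1.166624  f(a)=+3.859e-09  f'(a)=-1.210e+00  a ← 70.088563 − (+3.859e-09/-1.210e+00) = 70.088563
iter 5: u=1.166624  f(a)=+2.842e-14  f'(a)=-1.210e+00  a ← 70.088563 − (+2.842e-14/-1.210e+00) = 70.088563
converged: |Δa| < 1e-12 after 5 iterations
sag = a·(cosh(S/(2a)) − 1) = 70.088563·(cosh(1.166624) − 1) = 53.356673
T_max/T_min = cosh(S/(2a)) = 1.761275

a=70.089 sag=53.357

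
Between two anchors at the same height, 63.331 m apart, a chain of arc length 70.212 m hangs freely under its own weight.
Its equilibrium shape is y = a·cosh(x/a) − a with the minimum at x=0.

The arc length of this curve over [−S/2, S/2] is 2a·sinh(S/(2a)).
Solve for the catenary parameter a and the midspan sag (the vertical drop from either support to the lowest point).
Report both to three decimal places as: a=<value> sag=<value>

a=39.842 sag=13.260

seed: a₀ = √(S³/(24(L−S))) = √(63.331³/(24·6.881)) = 39.218693
iter 1: u=0.807408  f(a)=+2.278e-01  f'(a)=-3.743e-01  a ← 39.218693 − (+2.278e-01/-3.743e-01) = 39.827271
iter 2: u=0.795071  f(a)=+5.411e-03  f'(a)=-3.567e-01  a ← 39.827271 − (+5.411e-03/-3.567e-01) = 39.842438
iter 3: u=0.794768  f(a)=+3.217e-06  f'(a)=-3.563e-01  a ← 39.842438 − (+3.217e-06/-3.563e-01) = 39.842447
iter 4: u=0.794768  f(a)=+1.137e-12  f'(a)=-3.563e-01  a ← 39.842447 − (+1.137e-12/-3.563e-01) = 39.842447
converged: |Δa| < 1e-12 after 4 iterations
sag = a·(cosh(S/(2a)) − 1) = 39.842447·(cosh(0.794768) − 1) = 13.259830
T_max/T_min = cosh(S/(2a)) = 1.332807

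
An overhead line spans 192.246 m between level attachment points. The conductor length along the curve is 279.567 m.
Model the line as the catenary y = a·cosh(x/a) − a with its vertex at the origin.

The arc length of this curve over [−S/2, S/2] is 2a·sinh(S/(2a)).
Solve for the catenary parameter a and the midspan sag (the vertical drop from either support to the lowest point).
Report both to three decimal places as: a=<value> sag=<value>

seed: a₀ = √(S³/(24(L−S))) = √(192.246³/(24·87.321)) = 58.226542
iter 1: u=1.650845  f(a)=+1.270e+01  f'(a)=-3.900e+00  a ← 58.226542 − (+1.270e+01/-3.900e+00) = 61.482766
iter 2: u=1.563414  f(a)=+1.143e+00  f'(a)=-3.227e+00  a ← 61.482766 − (+1.143e+00/-3.227e+00) = 61.837034
iter 3: u=1.554457  f(a)=+1.129e-02  f'(a)=-3.164e+00  a ← 61.837034 − (+1.129e-02/-3.164e+00) = 61.840602
iter 4: u=1.554367  f(a)=+1.124e-06  f'(a)=-3.163e+00  a ← 61.840602 − (+1.124e-06/-3.163e+00) = 61.840602
iter 5: u=1.554367  f(a)=-1.137e-13  f'(a)=-3.163e+00  a ← 61.840602 − (-1.137e-13/-3.163e+00) = 61.840602
converged: |Δa| < 1e-12 after 5 iterations
sag = a·(cosh(S/(2a)) − 1) = 61.840602·(cosh(1.554367) − 1) = 91.011244
T_max/T_min = cosh(S/(2a)) = 2.471707

a=61.841 sag=91.011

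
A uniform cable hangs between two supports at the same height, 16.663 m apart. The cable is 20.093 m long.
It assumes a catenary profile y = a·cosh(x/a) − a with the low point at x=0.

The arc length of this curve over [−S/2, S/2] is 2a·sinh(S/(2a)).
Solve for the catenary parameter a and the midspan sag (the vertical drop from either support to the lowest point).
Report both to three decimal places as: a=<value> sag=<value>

a=7.718 sag=4.951

seed: a₀ = √(S³/(24(L−S))) = √(16.663³/(24·3.430)) = 7.496820
iter 1: u=1.111338  f(a)=+2.182e-01  f'(a)=-1.033e+00  a ← 7.496820 − (+2.182e-01/-1.033e+00) = 7.707968
iter 2: u=1.080894  f(a)=+9.556e-03  f'(a)=-9.445e-01  a ← 7.707968 − (+9.556e-03/-9.445e-01) = 7.718086
iter 3: u=1.079477  f(a)=+2.020e-05  f'(a)=-9.405e-01  a ← 7.718086 − (+2.020e-05/-9.405e-01) = 7.718107
iter 4: u=1.079474  f(a)=+9.063e-11  f'(a)=-9.405e-01  a ← 7.718107 − (+9.063e-11/-9.405e-01) = 7.718107
iter 5: u=1.079474  f(a)=-3.553e-15  f'(a)=-9.405e-01  a ← 7.718107 − (-3.553e-15/-9.405e-01) = 7.718107
converged: |Δa| < 1e-12 after 5 iterations
sag = a·(cosh(S/(2a)) − 1) = 7.718107·(cosh(1.079474) − 1) = 4.950805
T_max/T_min = cosh(S/(2a)) = 1.641453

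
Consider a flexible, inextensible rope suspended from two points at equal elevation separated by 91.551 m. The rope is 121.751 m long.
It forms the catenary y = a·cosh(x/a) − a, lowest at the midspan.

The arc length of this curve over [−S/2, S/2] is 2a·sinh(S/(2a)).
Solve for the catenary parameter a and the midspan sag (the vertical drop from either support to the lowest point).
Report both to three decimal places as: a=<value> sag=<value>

seed: a₀ = √(S³/(24(L−S))) = √(91.551³/(24·30.200)) = 32.537602
iter 1: u=1.406849  f(a)=+3.133e+00  f'(a)=-2.251e+00  a ← 32.537602 − (+3.133e+00/-2.251e+00) = 33.929817
iter 2: u=1.349123  f(a)=+2.123e-01  f'(a)=-1.955e+00  a ← 33.929817 − (+2.123e-01/-1.955e+00) = 34.038423
iter 3: u=1.344818  f(a)=+1.132e-03  f'(a)=-1.934e+00  a ← 34.038423 − (+1.132e-03/-1.934e+00) = 34.039008
iter 4: u=1.344795  f(a)=+3.253e-08  f'(a)=-1.934e+00  a ← 34.039008 − (+3.253e-08/-1.934e+00) = 34.039009
iter 5: u=1.344795  f(a)=+1.421e-14  f'(a)=-1.934e+00  a ← 34.039009 − (+1.421e-14/-1.934e+00) = 34.039009
converged: |Δa| < 1e-12 after 5 iterations
sag = a·(cosh(S/(2a)) − 1) = 34.039009·(cosh(1.344795) − 1) = 35.706820
T_max/T_min = cosh(S/(2a)) = 2.048997

a=34.039 sag=35.707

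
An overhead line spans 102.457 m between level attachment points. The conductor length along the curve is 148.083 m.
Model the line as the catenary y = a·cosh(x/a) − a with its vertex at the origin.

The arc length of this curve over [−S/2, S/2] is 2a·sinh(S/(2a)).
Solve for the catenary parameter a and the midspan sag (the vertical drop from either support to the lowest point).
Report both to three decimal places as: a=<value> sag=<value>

a=33.250 sag=47.914

seed: a₀ = √(S³/(24(L−S))) = √(102.457³/(24·45.626)) = 31.340118
iter 1: u=1.634598  f(a)=+6.498e+00  f'(a)=-3.768e+00  a ← 31.340118 − (+6.498e+00/-3.768e+00) = 33.064781
iter 2: u=1.549337  f(a)=+5.749e-01  f'(a)=-3.128e+00  a ← 33.064781 − (+5.749e-01/-3.128e+00) = 33.248593
iter 3: u=1.540772  f(a)=+5.466e-03  f'(a)=-3.069e+00  a ← 33.248593 − (+5.466e-03/-3.069e+00) = 33.250374
iter 4: u=1.540689  f(a)=+5.045e-07  f'(a)=-3.068e+00  a ← 33.250374 − (+5.045e-07/-3.068e+00) = 33.250374
iter 5: u=1.540689  f(a)=+0.000e+00  f'(a)=-3.068e+00  a ← 33.250374 − (+0.000e+00/-3.068e+00) = 33.250374
converged: |Δa| < 1e-12 after 5 iterations
sag = a·(cosh(S/(2a)) − 1) = 33.250374·(cosh(1.540689) − 1) = 47.914465
T_max/T_min = cosh(S/(2a)) = 2.441020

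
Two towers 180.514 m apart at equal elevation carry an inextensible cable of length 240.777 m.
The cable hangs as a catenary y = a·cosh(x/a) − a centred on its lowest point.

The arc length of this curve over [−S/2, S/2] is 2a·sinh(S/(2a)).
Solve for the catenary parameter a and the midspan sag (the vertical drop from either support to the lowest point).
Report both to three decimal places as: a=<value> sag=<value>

seed: a₀ = √(S³/(24(L−S))) = √(180.514³/(24·60.263)) = 63.772779
iter 1: u=1.415290  f(a)=+6.331e+00  f'(a)=-2.297e+00  a ← 63.772779 − (+6.331e+00/-2.297e+00) = 66.529671
iter 2: u=1.356643  f(a)=+4.337e-01  f'(a)=-1.992e+00  a ← 66.529671 − (+4.337e-01/-1.992e+00) = 66.747422
iter 3: u=1.352217  f(a)=+2.366e-03  f'(a)=-1.970e+00  a ← 66.747422 − (+2.366e-03/-1.970e+00) = 66.748623
iter 4: u=1.352193  f(a)=+7.127e-08  f'(a)=-1.970e+00  a ← 66.748623 − (+7.127e-08/-1.970e+00) = 66.748623
iter 5: u=1.352193  f(a)=+0.000e+00  f'(a)=-1.970e+00  a ← 66.748623 − (+0.000e+00/-1.970e+00) = 66.748623
converged: |Δa| < 1e-12 after 5 iterations
sag = a·(cosh(S/(2a)) − 1) = 66.748623·(cosh(1.352193) − 1) = 70.905907
T_max/T_min = cosh(S/(2a)) = 2.062283

a=66.749 sag=70.906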